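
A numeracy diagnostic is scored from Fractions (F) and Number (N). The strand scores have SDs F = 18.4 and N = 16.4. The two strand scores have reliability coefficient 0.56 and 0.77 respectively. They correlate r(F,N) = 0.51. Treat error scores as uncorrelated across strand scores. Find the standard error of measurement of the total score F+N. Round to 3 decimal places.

Var(total) = 607.52 + 307.795 = 915.315.
True-score variance = 396.693 + 307.795 = 704.488, so reliability = 0.7697.
Error variance = 915.315 − 704.488 = 210.827; SEM = √210.827 = 14.520.

14.520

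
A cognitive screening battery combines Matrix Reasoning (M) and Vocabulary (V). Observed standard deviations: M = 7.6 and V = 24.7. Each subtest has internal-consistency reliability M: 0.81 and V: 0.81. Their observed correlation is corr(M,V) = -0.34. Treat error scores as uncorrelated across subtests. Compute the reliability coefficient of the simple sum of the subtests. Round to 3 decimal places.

Var(M+V) = 7.6² + 24.7² + 2·[7.6·24.7·(-0.34)] = 667.85 − 127.65 = 540.2.
Under uncorrelated errors the observed covariances equal the true-score covariances, so only the own-variance terms attenuate.
True-score variance = [7.6²·0.81 + 24.7²·0.81] − 127.65 = 540.958 − 127.65 = 413.309.
Reliability = 413.309 / 540.2 = 0.765.

0.765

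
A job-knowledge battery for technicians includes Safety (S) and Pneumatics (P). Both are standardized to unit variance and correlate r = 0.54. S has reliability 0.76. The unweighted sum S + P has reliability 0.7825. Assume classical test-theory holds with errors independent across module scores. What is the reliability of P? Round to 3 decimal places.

Var(S+P) = 2 + 2·0.54 = 3.080.
True-score variance = ρ_S + ρ_P + 2·0.54, so 0.7825 = (0.76 + ρ_P + 1.08) / 3.080.
ρ_P = 0.7825·3.080 − 0.76 − 1.08 = 0.570.

0.570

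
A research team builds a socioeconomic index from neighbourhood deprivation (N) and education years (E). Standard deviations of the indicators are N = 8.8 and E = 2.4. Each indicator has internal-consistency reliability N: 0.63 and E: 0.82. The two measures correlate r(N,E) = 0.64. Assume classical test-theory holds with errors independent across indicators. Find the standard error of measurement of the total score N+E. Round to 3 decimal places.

Var(total) = 83.2 + 27.0336 = 110.234.
True-score variance = 53.5104 + 27.0336 = 80.544, so reliability = 0.7307.
Error variance = 110.234 − 80.544 = 29.6896; SEM = √29.6896 = 5.449.

5.449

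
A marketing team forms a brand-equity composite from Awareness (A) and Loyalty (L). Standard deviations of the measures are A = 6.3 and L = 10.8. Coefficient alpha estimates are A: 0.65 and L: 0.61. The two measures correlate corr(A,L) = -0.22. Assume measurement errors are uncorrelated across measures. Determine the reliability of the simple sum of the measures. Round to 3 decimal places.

0.530

Var(A+L) = 6.3² + 10.8² + 2·[6.3·10.8·(-0.22)] = 156.33 − 29.9376 = 126.392.
Because errors are independent across components, Cov(Tᵢ,Tⱼ) = Cov(Xᵢ,Xⱼ); the off-diagonal part of the true-score variance is the same as above.
True-score variance = [6.3²·0.65 + 10.8²·0.61] − 29.9376 = 96.9489 − 29.9376 = 67.0113.
Reliability = 67.0113 / 126.392 = 0.530.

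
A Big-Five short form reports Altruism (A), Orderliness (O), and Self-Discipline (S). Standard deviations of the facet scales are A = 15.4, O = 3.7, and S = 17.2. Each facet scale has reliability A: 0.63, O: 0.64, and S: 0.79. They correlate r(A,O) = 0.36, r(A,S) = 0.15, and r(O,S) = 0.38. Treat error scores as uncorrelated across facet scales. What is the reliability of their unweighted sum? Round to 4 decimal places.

Var(A+O+S) = 15.4² + 3.7² + 17.2² + 2·[15.4·3.7·0.36 + 15.4·17.2·0.15 + 3.7·17.2·0.38] = 546.69 + 168.856 = 715.546.
Under uncorrelated errors the observed covariances equal the true-score covariances, so only the own-variance terms attenuate.
True-score variance = [15.4²·0.63 + 3.7²·0.64 + 17.2²·0.79] + 168.856 = 391.886 + 168.856 = 560.742.
Reliability = 560.742 / 715.546 = 0.7837.

0.7837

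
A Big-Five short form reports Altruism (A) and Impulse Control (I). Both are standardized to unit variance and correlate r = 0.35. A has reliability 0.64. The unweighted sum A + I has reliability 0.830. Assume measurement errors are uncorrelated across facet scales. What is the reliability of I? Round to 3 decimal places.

Var(A+I) = 2 + 2·0.35 = 2.700.
True-score variance = ρ_A + ρ_I + 2·0.35, so 0.830 = (0.64 + ρ_I + 0.70) / 2.700.
ρ_I = 0.830·2.700 − 0.64 − 0.70 = 0.901.

0.901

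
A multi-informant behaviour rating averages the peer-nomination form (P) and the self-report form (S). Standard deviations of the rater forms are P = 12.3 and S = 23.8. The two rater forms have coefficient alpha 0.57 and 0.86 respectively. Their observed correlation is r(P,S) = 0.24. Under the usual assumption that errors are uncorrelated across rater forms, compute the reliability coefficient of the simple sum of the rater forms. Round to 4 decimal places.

Var(P+S) = 12.3² + 23.8² + 2·[12.3·23.8·0.24] = 717.73 + 140.515 = 858.245.
Because errors are independent across components, Cov(Tᵢ,Tⱼ) = Cov(Xᵢ,Xⱼ); the off-diagonal part of the true-score variance is the same as above.
True-score variance = [12.3²·0.57 + 23.8²·0.86] + 140.515 = 573.374 + 140.515 = 713.889.
Reliability = 713.889 / 858.245 = 0.8318.

0.8318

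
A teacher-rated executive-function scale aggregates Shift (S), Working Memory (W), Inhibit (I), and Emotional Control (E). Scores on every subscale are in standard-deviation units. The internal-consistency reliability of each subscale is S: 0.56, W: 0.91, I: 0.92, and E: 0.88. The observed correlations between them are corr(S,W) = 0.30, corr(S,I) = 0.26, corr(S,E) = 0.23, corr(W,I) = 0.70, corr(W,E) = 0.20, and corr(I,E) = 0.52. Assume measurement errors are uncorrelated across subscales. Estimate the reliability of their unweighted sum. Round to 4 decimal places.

0.9133

Var(S+W+I+E) = 4 + 2·[0.30 + 0.26 + 0.23 + 0.70 + 0.20 + 0.52] = 4 + 4.42 = 8.42.
Under uncorrelated errors the observed covariances equal the true-score covariances, so only the own-variance terms attenuate.
True-score variance = [0.56 + 0.91 + 0.92 + 0.88] + 4.42 = 3.27 + 4.42 = 7.69.
Reliability = 7.69 / 8.42 = 0.9133.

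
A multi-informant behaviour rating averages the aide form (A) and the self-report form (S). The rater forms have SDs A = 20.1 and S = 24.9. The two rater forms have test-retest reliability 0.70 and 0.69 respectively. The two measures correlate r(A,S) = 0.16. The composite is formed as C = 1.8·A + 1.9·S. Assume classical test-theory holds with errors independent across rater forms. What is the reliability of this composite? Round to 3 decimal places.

Var(C) = 1.8²·20.1² + 1.9²·24.9² + 2·[3.42·20.1·24.9·0.16] = 3547.23 + 547.736 = 4094.96.
Under uncorrelated errors the observed covariances equal the true-score covariances, so only the own-variance terms attenuate.
True-score variance = [1.8²·20.1²·0.70 + 1.9²·24.9²·0.69] + 547.736 = 2460.68 + 547.736 = 3008.41.
Reliability = 3008.41 / 4094.96 = 0.735.

0.735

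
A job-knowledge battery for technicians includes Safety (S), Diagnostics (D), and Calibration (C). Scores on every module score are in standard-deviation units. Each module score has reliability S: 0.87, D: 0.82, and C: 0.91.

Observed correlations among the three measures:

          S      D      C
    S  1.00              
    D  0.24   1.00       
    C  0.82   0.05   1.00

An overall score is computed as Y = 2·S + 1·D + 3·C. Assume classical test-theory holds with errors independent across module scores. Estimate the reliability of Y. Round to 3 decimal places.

Var(Y) = 2² + 1 + 3² + 2·[2·0.24 + 6·0.82 + 3·0.05] = 14 + 11.1 = 25.1.
Because errors are independent across components, Cov(Tᵢ,Tⱼ) = Cov(Xᵢ,Xⱼ); the off-diagonal part of the true-score variance is the same as above.
True-score variance = [2²·0.87 + 0.82 + 3²·0.91] + 11.1 = 12.49 + 11.1 = 23.59.
Reliability = 23.59 / 25.1 = 0.940.

0.940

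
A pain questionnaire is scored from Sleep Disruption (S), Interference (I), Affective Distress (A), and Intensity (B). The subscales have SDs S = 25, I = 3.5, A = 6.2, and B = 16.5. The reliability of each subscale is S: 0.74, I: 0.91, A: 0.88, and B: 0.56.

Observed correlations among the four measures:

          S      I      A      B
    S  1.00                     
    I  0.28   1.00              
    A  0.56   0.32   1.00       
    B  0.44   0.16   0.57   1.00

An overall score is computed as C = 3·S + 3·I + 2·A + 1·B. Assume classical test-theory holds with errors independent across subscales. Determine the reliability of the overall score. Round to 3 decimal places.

0.823

Var(C) = 3²·25² + 3²·3.5² + 2²·6.2² + 16.5² + 2·[9·25·3.5·0.28 + 6·25·6.2·0.56 + 3·25·16.5·0.44 + 6·3.5·6.2·0.32 + 3·3.5·16.5·0.16 + 2·6.2·16.5·0.57] = 6161.26 + 2943.61 = 9104.87.
With uncorrelated errors the cross-covariances are all true-score covariance, so they carry over unchanged; only the diagonal terms shrink to ρᵢσᵢ².
True-score variance = [3²·25²·0.74 + 3²·3.5²·0.91 + 2²·6.2²·0.88 + 16.5²·0.56] + 2943.61 = 4550.6 + 2943.61 = 7494.21.
Reliability = 7494.21 / 9104.87 = 0.823.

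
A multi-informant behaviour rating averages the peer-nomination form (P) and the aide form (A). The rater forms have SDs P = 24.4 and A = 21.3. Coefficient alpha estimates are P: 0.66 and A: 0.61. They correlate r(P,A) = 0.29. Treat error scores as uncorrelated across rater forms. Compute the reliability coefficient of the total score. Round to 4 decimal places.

0.7191

Var(P+A) = 24.4² + 21.3² + 2·[24.4·21.3·0.29] = 1049.05 + 301.438 = 1350.49.
Because errors are independent across components, Cov(Tᵢ,Tⱼ) = Cov(Xᵢ,Xⱼ); the off-diagonal part of the true-score variance is the same as above.
True-score variance = [24.4²·0.66 + 21.3²·0.61] + 301.438 = 669.688 + 301.438 = 971.126.
Reliability = 971.126 / 1350.49 = 0.7191.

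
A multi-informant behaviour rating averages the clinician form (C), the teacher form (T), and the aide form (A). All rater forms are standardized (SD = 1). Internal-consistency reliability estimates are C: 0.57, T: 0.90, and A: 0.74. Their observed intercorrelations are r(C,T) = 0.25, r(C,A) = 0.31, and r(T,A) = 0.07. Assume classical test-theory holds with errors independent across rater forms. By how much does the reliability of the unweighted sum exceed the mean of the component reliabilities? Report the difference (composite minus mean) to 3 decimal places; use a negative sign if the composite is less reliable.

Var(sum) = 3 + 1.26 = 4.26; true-score variance = 2.21 + 1.26 = 3.47; composite reliability = 0.8146.
Mean component reliability = 0.7367.
Difference = 0.8146 − 0.7367 = 0.078.

0.078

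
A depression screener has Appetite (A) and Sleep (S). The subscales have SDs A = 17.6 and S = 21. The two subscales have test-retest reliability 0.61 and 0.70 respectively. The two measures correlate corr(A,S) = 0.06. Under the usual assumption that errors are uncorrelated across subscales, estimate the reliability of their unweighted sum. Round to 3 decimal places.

Var(A+S) = 17.6² + 21² + 2·[17.6·21·0.06] = 750.76 + 44.352 = 795.112.
Under uncorrelated errors the observed covariances equal the true-score covariances, so only the own-variance terms attenuate.
True-score variance = [17.6²·0.61 + 21²·0.70] + 44.352 = 497.654 + 44.352 = 542.006.
Reliability = 542.006 / 795.112 = 0.682.

0.682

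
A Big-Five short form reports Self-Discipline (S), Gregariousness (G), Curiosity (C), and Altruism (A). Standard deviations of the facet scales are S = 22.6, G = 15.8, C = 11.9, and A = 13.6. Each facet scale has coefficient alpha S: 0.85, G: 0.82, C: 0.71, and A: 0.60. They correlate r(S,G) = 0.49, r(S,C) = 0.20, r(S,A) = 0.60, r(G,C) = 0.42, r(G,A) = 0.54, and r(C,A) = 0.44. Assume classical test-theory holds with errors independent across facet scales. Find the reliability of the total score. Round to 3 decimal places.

0.903

Var(S+G+C+A) = 22.6² + 15.8² + 11.9² + 13.6² + 2·[22.6·15.8·0.49 + 22.6·11.9·0.20 + 22.6·13.6·0.60 + 15.8·11.9·0.42 + 15.8·13.6·0.54 + 11.9·13.6·0.44] = 1086.97 + 1358.77 = 2445.74.
Because errors are independent across components, Cov(Tᵢ,Tⱼ) = Cov(Xᵢ,Xⱼ); the off-diagonal part of the true-score variance is the same as above.
True-score variance = [22.6²·0.85 + 15.8²·0.82 + 11.9²·0.71 + 13.6²·0.60] + 1358.77 = 850.37 + 1358.77 = 2209.14.
Reliability = 2209.14 / 2445.74 = 0.903.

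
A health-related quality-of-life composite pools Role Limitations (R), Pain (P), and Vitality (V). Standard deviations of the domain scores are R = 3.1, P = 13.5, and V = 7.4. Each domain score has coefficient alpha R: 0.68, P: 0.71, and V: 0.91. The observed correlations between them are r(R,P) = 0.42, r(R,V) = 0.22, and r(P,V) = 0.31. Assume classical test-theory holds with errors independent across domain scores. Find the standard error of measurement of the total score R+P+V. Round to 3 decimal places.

Var(total) = 246.62 + 107.186 = 353.806.
True-score variance = 185.764 + 107.186 = 292.949, so reliability = 0.8280.
Error variance = 353.806 − 292.949 = 60.8561; SEM = √60.8561 = 7.801.

7.801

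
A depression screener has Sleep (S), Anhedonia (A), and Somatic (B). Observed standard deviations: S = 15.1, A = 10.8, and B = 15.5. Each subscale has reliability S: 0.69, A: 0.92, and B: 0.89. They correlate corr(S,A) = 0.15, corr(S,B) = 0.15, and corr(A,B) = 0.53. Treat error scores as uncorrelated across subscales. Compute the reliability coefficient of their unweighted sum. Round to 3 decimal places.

0.879

Var(S+A+B) = 15.1² + 10.8² + 15.5² + 2·[15.1·10.8·0.15 + 15.1·15.5·0.15 + 10.8·15.5·0.53] = 584.9 + 296.583 = 881.483.
With uncorrelated errors the cross-covariances are all true-score covariance, so they carry over unchanged; only the diagonal terms shrink to ρᵢσᵢ².
True-score variance = [15.1²·0.69 + 10.8²·0.92 + 15.5²·0.89] + 296.583 = 478.458 + 296.583 = 775.041.
Reliability = 775.041 / 881.483 = 0.879.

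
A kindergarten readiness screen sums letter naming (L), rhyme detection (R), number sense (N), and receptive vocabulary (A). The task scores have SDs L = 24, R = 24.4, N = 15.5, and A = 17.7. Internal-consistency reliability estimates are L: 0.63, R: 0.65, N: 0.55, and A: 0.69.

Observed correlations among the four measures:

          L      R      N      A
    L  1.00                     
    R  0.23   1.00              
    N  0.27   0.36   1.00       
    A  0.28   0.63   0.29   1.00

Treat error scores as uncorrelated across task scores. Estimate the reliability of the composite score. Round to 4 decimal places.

0.8161

Var(L+R+N+A) = 24² + 24.4² + 15.5² + 17.7² + 2·[24·24.4·0.23 + 24·15.5·0.27 + 24·17.7·0.28 + 24.4·15.5·0.36 + 24.4·17.7·0.63 + 15.5·17.7·0.29] = 1724.9 + 1683.74 = 3408.64.
With uncorrelated errors the cross-covariances are all true-score covariance, so they carry over unchanged; only the diagonal terms shrink to ρᵢσᵢ².
True-score variance = [24²·0.63 + 24.4²·0.65 + 15.5²·0.55 + 17.7²·0.69] + 1683.74 = 1098.17 + 1683.74 = 2781.91.
Reliability = 2781.91 / 3408.64 = 0.8161.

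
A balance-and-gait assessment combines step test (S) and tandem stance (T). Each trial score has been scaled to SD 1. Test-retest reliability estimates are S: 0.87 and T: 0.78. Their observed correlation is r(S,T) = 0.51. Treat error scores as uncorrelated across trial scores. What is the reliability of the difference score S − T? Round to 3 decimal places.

Var(S−T) = 1 + 1 − 2·0.51 = 2 − 1.02 = 0.98.
With uncorrelated errors the cross-covariances are all true-score covariance, so they carry over unchanged; only the diagonal terms shrink to ρᵢσᵢ².
True-score variance = [0.87 + 0.78] − 1.02 = 1.65 − 1.02 = 0.63.
Reliability = 0.63 / 0.98 = 0.643.

0.643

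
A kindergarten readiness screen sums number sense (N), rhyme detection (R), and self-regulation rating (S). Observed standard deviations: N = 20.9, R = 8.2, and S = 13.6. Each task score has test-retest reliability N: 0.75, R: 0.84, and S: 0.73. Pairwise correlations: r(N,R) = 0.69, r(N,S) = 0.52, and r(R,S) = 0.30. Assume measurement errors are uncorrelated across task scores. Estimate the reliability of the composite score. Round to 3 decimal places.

0.868

Var(N+R+S) = 20.9² + 8.2² + 13.6² + 2·[20.9·8.2·0.69 + 20.9·13.6·0.52 + 8.2·13.6·0.30] = 689.01 + 599.026 = 1288.04.
Because errors are independent across components, Cov(Tᵢ,Tⱼ) = Cov(Xᵢ,Xⱼ); the off-diagonal part of the true-score variance is the same as above.
True-score variance = [20.9²·0.75 + 8.2²·0.84 + 13.6²·0.73] + 599.026 = 519.11 + 599.026 = 1118.14.
Reliability = 1118.14 / 1288.04 = 0.868.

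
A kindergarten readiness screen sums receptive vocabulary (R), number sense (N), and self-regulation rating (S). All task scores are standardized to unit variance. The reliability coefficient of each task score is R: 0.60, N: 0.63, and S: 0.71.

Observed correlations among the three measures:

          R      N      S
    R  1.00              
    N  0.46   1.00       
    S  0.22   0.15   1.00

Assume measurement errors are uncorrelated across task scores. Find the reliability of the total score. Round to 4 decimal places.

Var(R+N+S) = 3 + 2·[0.46 + 0.22 + 0.15] = 3 + 1.66 = 4.66.
Because errors are independent across components, Cov(Tᵢ,Tⱼ) = Cov(Xᵢ,Xⱼ); the off-diagonal part of the true-score variance is the same as above.
True-score variance = [0.60 + 0.63 + 0.71] + 1.66 = 1.94 + 1.66 = 3.6.
Reliability = 3.6 / 4.66 = 0.7725.

0.7725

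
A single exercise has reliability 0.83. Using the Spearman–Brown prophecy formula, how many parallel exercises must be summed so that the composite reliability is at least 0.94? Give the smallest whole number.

k ≥ ρ*(1−ρ₁)/(ρ₁(1−ρ*)) = 0.94·0.17 / (0.83·0.06) = 3.209.
Smallest integer k = 4.

4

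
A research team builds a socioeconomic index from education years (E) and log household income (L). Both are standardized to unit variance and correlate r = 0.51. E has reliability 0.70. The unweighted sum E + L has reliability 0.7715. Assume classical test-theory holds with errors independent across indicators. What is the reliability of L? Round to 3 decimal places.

Var(E+L) = 2 + 2·0.51 = 3.020.
True-score variance = ρ_E + ρ_L + 2·0.51, so 0.7715 = (0.70 + ρ_L + 1.02) / 3.020.
ρ_L = 0.7715·3.020 − 0.70 − 1.02 = 0.610.

0.610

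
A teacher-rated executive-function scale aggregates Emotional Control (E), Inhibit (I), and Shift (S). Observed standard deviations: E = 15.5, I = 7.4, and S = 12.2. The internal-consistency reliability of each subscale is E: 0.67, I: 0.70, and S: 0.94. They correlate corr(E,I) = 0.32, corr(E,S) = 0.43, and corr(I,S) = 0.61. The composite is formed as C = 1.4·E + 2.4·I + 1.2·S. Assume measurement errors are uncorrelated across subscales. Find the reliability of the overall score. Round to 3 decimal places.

Var(C) = 1.4²·15.5² + 2.4²·7.4² + 1.2²·12.2² + 2·[3.36·15.5·7.4·0.32 + 1.68·15.5·12.2·0.43 + 2.88·7.4·12.2·0.61] = 1000.64 + 837.07 = 1837.71.
With uncorrelated errors the cross-covariances are all true-score covariance, so they carry over unchanged; only the diagonal terms shrink to ρᵢσᵢ².
True-score variance = [1.4²·15.5²·0.67 + 2.4²·7.4²·0.70 + 1.2²·12.2²·0.94] + 837.07 = 737.758 + 837.07 = 1574.83.
Reliability = 1574.83 / 1837.71 = 0.857.

0.857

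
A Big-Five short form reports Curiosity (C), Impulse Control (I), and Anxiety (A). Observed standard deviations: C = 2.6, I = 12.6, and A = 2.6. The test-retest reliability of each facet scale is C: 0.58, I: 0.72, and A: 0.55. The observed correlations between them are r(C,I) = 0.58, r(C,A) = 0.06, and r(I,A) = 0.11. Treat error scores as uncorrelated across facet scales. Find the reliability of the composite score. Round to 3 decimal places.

0.769

Var(C+I+A) = 2.6² + 12.6² + 2.6² + 2·[2.6·12.6·0.58 + 2.6·2.6·0.06 + 12.6·2.6·0.11] = 172.28 + 46.02 = 218.3.
Under uncorrelated errors the observed covariances equal the true-score covariances, so only the own-variance terms attenuate.
True-score variance = [2.6²·0.58 + 12.6²·0.72 + 2.6²·0.55] + 46.02 = 121.946 + 46.02 = 167.966.
Reliability = 167.966 / 218.3 = 0.769.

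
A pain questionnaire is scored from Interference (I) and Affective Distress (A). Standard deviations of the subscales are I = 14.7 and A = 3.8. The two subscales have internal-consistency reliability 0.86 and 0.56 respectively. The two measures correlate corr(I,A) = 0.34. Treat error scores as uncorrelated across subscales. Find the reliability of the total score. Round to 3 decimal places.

0.864

Var(I+A) = 14.7² + 3.8² + 2·[14.7·3.8·0.34] = 230.53 + 37.9848 = 268.515.
Because errors are independent across components, Cov(Tᵢ,Tⱼ) = Cov(Xᵢ,Xⱼ); the off-diagonal part of the true-score variance is the same as above.
True-score variance = [14.7²·0.86 + 3.8²·0.56] + 37.9848 = 193.924 + 37.9848 = 231.909.
Reliability = 231.909 / 268.515 = 0.864.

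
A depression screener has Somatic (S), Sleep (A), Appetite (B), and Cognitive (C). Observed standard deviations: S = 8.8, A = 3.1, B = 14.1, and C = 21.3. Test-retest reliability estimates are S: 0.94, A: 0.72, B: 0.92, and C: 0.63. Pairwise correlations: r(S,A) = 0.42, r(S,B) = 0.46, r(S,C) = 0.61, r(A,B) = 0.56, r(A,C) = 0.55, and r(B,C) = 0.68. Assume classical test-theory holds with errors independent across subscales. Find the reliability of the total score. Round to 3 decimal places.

0.883

Var(S+A+B+C) = 8.8² + 3.1² + 14.1² + 21.3² + 2·[8.8·3.1·0.42 + 8.8·14.1·0.46 + 8.8·21.3·0.61 + 3.1·14.1·0.56 + 3.1·21.3·0.55 + 14.1·21.3·0.68] = 739.55 + 895.783 = 1635.33.
Under uncorrelated errors the observed covariances equal the true-score covariances, so only the own-variance terms attenuate.
True-score variance = [8.8²·0.94 + 3.1²·0.72 + 14.1²·0.92 + 21.3²·0.63] + 895.783 = 548.443 + 895.783 = 1444.23.
Reliability = 1444.23 / 1635.33 = 0.883.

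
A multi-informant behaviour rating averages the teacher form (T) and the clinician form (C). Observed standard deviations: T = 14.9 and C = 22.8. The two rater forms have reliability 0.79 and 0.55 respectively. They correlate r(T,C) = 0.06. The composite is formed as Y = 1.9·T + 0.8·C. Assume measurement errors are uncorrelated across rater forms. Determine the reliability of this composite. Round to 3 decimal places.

Var(Y) = 1.9²·14.9² + 0.8²·22.8² + 2·[1.52·14.9·22.8·0.06] = 1134.15 + 61.9649 = 1196.12.
With uncorrelated errors the cross-covariances are all true-score covariance, so they carry over unchanged; only the diagonal terms shrink to ρᵢσᵢ².
True-score variance = [1.9²·14.9²·0.79 + 0.8²·22.8²·0.55] + 61.9649 = 816.134 + 61.9649 = 878.099.
Reliability = 878.099 / 1196.12 = 0.734.

0.734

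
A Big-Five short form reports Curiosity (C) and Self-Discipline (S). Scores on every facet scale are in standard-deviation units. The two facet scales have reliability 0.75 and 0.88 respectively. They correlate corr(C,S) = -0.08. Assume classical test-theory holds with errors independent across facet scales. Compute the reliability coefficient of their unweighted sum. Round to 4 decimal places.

0.7989

Var(C+S) = 2 + 2·[(-0.08)] = 2 − 0.16 = 1.84.
Because errors are independent across components, Cov(Tᵢ,Tⱼ) = Cov(Xᵢ,Xⱼ); the off-diagonal part of the true-score variance is the same as above.
True-score variance = [0.75 + 0.88] − 0.16 = 1.63 − 0.16 = 1.47.
Reliability = 1.47 / 1.84 = 0.7989.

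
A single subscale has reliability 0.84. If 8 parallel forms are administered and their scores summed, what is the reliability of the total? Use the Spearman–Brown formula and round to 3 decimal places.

0.977

ρ_k = kρ / (1 + (k−1)ρ) = 8·0.84 / (1 + 7·0.84) = 6.720 / 6.880 = 0.977.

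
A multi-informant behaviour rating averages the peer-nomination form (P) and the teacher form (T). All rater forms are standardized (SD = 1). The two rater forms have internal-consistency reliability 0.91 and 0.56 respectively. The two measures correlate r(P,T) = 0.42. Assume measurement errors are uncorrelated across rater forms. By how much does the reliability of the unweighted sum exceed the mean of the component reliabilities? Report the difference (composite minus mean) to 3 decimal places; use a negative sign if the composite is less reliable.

Var(sum) = 2 + 0.84 = 2.84; true-score variance = 1.47 + 0.84 = 2.31; composite reliability = 0.8134.
Mean component reliability = 0.7350.
Difference = 0.8134 − 0.7350 = 0.078.

0.078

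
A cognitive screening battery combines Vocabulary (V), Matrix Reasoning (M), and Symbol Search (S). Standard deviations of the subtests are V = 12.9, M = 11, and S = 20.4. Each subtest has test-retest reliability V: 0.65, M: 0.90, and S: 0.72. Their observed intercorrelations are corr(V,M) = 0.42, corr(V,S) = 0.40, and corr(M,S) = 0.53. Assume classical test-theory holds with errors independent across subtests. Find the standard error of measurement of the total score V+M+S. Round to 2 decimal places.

Var(total) = 703.57 + 567.588 = 1271.16.
True-score variance = 516.702 + 567.588 = 1084.29, so reliability = 0.8530.
Error variance = 1271.16 − 1084.29 = 186.868; SEM = √186.868 = 13.67.

13.67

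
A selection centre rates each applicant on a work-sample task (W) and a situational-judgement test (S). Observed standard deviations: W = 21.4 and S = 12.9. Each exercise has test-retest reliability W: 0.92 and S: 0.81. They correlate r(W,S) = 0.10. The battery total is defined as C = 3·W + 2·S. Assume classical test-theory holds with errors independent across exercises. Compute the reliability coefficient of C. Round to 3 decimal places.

Var(C) = 3²·21.4² + 2²·12.9² + 2·[6·21.4·12.9·0.10] = 4787.28 + 331.272 = 5118.55.
Because errors are independent across components, Cov(Tᵢ,Tⱼ) = Cov(Xᵢ,Xⱼ); the off-diagonal part of the true-score variance is the same as above.
True-score variance = [3²·21.4²·0.92 + 2²·12.9²·0.81] + 331.272 = 4331.08 + 331.272 = 4662.35.
Reliability = 4662.35 / 5118.55 = 0.911.

0.911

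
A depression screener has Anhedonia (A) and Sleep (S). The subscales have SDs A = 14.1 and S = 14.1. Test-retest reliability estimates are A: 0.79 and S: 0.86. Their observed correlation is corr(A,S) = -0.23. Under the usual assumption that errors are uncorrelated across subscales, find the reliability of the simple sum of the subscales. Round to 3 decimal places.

Var(A+S) = 14.1² + 14.1² + 2·[14.1·14.1·(-0.23)] = 397.62 − 91.4526 = 306.167.
Because errors are independent across components, Cov(Tᵢ,Tⱼ) = Cov(Xᵢ,Xⱼ); the off-diagonal part of the true-score variance is the same as above.
True-score variance = [14.1²·0.79 + 14.1²·0.86] − 91.4526 = 328.036 − 91.4526 = 236.584.
Reliability = 236.584 / 306.167 = 0.773.

0.773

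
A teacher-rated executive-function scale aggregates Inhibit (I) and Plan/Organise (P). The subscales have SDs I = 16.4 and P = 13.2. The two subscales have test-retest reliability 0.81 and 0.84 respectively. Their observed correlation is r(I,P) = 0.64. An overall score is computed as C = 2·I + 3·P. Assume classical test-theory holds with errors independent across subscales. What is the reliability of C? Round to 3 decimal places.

0.894

Var(C) = 2²·16.4² + 3²·13.2² + 2·[6·16.4·13.2·0.64] = 2644 + 1662.57 = 4306.57.
Because errors are independent across components, Cov(Tᵢ,Tⱼ) = Cov(Xᵢ,Xⱼ); the off-diagonal part of the true-score variance is the same as above.
True-score variance = [2²·16.4²·0.81 + 3²·13.2²·0.84] + 1662.57 = 2188.68 + 1662.57 = 3851.25.
Reliability = 3851.25 / 4306.57 = 0.894.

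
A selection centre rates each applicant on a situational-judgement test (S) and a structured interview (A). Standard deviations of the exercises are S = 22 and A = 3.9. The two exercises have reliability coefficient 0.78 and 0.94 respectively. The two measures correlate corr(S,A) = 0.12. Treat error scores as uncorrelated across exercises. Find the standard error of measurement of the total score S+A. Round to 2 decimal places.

10.36

Var(total) = 499.21 + 20.592 = 519.802.
True-score variance = 391.817 + 20.592 = 412.409, so reliability = 0.7934.
Error variance = 519.802 − 412.409 = 107.393; SEM = √107.393 = 10.36.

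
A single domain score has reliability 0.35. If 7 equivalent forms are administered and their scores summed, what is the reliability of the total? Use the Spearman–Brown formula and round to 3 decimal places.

ρ_k = kρ / (1 + (k−1)ρ) = 7·0.35 / (1 + 6·0.35) = 2.450 / 3.100 = 0.790.

0.790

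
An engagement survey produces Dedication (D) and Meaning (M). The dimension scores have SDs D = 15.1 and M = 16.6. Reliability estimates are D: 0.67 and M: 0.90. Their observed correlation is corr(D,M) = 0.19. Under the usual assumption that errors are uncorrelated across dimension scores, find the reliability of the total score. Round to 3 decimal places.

Var(D+M) = 15.1² + 16.6² + 2·[15.1·16.6·0.19] = 503.57 + 95.2508 = 598.821.
With uncorrelated errors the cross-covariances are all true-score covariance, so they carry over unchanged; only the diagonal terms shrink to ρᵢσᵢ².
True-score variance = [15.1²·0.67 + 16.6²·0.90] + 95.2508 = 400.771 + 95.2508 = 496.022.
Reliability = 496.022 / 598.821 = 0.828.

0.828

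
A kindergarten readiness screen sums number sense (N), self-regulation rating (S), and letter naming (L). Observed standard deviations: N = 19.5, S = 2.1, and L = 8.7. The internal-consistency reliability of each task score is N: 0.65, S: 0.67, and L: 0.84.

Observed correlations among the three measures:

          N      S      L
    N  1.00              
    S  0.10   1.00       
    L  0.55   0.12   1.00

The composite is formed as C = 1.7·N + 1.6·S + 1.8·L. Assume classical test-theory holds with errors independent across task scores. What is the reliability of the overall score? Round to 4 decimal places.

Var(C) = 1.7²·19.5² + 1.6²·2.1² + 1.8²·8.7² + 2·[2.72·19.5·2.1·0.10 + 3.06·19.5·8.7·0.55 + 2.88·2.1·8.7·0.12] = 1355.45 + 605.947 = 1961.39.
Under uncorrelated errors the observed covariances equal the true-score covariances, so only the own-variance terms attenuate.
True-score variance = [1.7²·19.5²·0.65 + 1.6²·2.1²·0.67 + 1.8²·8.7²·0.84] + 605.947 = 927.862 + 605.947 = 1533.81.
Reliability = 1533.81 / 1961.39 = 0.7820.

0.7820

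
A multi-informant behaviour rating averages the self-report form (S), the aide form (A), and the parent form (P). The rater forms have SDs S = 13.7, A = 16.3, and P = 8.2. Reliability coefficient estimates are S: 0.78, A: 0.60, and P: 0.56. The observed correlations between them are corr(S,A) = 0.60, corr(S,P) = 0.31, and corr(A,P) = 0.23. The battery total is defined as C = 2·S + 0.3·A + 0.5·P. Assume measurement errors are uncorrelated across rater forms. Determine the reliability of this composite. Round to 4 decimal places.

0.8234

Var(C) = 2²·13.7² + 0.3²·16.3² + 0.5²·8.2² + 2·[0.6·13.7·16.3·0.60 + 13.7·8.2·0.31 + 0.15·16.3·8.2·0.23] = 791.482 + 239.657 = 1031.14.
Because errors are independent across components, Cov(Tᵢ,Tⱼ) = Cov(Xᵢ,Xⱼ); the off-diagonal part of the true-score variance is the same as above.
True-score variance = [2²·13.7²·0.78 + 0.3²·16.3²·0.60 + 0.5²·8.2²·0.56] + 239.657 = 609.354 + 239.657 = 849.01.
Reliability = 849.01 / 1031.14 = 0.8234.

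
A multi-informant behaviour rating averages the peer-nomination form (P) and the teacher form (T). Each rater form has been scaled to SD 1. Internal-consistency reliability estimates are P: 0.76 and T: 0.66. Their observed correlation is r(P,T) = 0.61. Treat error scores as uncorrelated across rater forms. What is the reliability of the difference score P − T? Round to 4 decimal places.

Var(P−T) = 1 + 1 − 2·0.61 = 2 − 1.22 = 0.78.
Under uncorrelated errors the observed covariances equal the true-score covariances, so only the own-variance terms attenuate.
True-score variance = [0.76 + 0.66] − 1.22 = 1.42 − 1.22 = 0.2.
Reliability = 0.2 / 0.78 = 0.2564.

0.2564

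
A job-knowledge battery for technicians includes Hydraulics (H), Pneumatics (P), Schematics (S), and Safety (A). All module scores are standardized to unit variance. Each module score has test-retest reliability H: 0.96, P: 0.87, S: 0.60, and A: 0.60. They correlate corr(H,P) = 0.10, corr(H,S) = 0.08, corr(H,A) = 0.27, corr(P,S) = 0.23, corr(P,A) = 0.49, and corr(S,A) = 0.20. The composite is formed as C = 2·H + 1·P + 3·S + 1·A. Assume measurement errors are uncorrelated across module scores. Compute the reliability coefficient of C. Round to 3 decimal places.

Var(C) = 2² + 1 + 3² + 1 + 2·[2·0.10 + 6·0.08 + 2·0.27 + 3·0.23 + 0.49 + 3·0.20] = 15 + 6 = 21.
With uncorrelated errors the cross-covariances are all true-score covariance, so they carry over unchanged; only the diagonal terms shrink to ρᵢσᵢ².
True-score variance = [2²·0.96 + 0.87 + 3²·0.60 + 0.60] + 6 = 10.71 + 6 = 16.71.
Reliability = 16.71 / 21 = 0.796.

0.796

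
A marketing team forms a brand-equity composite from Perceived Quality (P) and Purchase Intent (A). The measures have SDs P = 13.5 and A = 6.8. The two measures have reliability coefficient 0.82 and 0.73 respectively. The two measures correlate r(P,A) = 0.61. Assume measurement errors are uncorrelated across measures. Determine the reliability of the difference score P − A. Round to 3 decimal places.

Var(P−A) = 13.5² + 6.8² − 2·13.5·6.8·0.61 = 228.49 − 111.996 = 116.494.
Under uncorrelated errors the observed covariances equal the true-score covariances, so only the own-variance terms attenuate.
True-score variance = [13.5²·0.82 + 6.8²·0.73] − 111.996 = 183.2 − 111.996 = 71.2042.
Reliability = 71.2042 / 116.494 = 0.611.

0.611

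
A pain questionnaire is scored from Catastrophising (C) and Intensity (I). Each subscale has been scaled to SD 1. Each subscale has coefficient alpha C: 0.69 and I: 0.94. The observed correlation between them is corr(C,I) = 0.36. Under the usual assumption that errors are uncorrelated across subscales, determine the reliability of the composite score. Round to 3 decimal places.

Var(C+I) = 2 + 2·[0.36] = 2 + 0.72 = 2.72.
Because errors are independent across components, Cov(Tᵢ,Tⱼ) = Cov(Xᵢ,Xⱼ); the off-diagonal part of the true-score variance is the same as above.
True-score variance = [0.69 + 0.94] + 0.72 = 1.63 + 0.72 = 2.35.
Reliability = 2.35 / 2.72 = 0.864.

0.864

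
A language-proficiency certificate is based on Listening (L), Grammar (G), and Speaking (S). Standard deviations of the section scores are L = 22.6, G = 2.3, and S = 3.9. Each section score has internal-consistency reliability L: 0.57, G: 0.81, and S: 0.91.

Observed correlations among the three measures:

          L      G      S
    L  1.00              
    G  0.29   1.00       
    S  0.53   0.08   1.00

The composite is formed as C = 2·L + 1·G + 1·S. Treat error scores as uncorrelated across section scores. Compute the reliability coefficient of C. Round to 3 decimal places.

0.619

Var(C) = 2²·22.6² + 2.3² + 3.9² + 2·[2·22.6·2.3·0.29 + 2·22.6·3.9·0.53 + 2.3·3.9·0.08] = 2063.54 + 248.589 = 2312.13.
Under uncorrelated errors the observed covariances equal the true-score covariances, so only the own-variance terms attenuate.
True-score variance = [2²·22.6²·0.57 + 2.3²·0.81 + 3.9²·0.91] + 248.589 = 1182.66 + 248.589 = 1431.25.
Reliability = 1431.25 / 2312.13 = 0.619.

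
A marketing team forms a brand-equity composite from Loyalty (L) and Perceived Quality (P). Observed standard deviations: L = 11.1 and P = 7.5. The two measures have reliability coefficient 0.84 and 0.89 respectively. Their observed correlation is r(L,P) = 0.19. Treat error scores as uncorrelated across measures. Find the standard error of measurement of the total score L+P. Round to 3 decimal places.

5.089

Var(total) = 179.46 + 31.635 = 211.095.
True-score variance = 153.559 + 31.635 = 185.194, so reliability = 0.8773.
Error variance = 211.095 − 185.194 = 25.9011; SEM = √25.9011 = 5.089.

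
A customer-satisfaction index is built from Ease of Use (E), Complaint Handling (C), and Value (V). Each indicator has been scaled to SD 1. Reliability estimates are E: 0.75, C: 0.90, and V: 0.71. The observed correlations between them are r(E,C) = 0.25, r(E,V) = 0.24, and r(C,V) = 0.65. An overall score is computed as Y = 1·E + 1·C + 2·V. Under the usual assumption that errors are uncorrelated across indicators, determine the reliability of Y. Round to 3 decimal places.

Var(Y) = 1 + 1 + 2² + 2·[0.25 + 2·0.24 + 2·0.65] = 6 + 4.06 = 10.06.
Because errors are independent across components, Cov(Tᵢ,Tⱼ) = Cov(Xᵢ,Xⱼ); the off-diagonal part of the true-score variance is the same as above.
True-score variance = [0.75 + 0.90 + 2²·0.71] + 4.06 = 4.49 + 4.06 = 8.55.
Reliability = 8.55 / 10.06 = 0.850.

0.850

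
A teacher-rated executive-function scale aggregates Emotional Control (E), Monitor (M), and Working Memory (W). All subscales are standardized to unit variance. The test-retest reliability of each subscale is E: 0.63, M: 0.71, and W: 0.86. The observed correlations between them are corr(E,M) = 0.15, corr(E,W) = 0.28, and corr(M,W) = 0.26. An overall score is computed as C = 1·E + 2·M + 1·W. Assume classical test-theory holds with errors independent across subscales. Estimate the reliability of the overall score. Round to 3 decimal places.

0.796

Var(C) = 1 + 2² + 1 + 2·[2·0.15 + 0.28 + 2·0.26] = 6 + 2.2 = 8.2.
Because errors are independent across components, Cov(Tᵢ,Tⱼ) = Cov(Xᵢ,Xⱼ); the off-diagonal part of the true-score variance is the same as above.
True-score variance = [0.63 + 2²·0.71 + 0.86] + 2.2 = 4.33 + 2.2 = 6.53.
Reliability = 6.53 / 8.2 = 0.796.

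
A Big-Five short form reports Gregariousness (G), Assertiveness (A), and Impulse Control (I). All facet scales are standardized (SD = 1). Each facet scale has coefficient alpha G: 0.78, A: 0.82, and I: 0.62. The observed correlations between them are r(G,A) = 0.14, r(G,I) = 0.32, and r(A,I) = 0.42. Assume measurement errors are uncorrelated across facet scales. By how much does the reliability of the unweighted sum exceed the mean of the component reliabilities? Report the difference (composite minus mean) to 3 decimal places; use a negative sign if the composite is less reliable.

0.096

Var(sum) = 3 + 1.76 = 4.76; true-score variance = 2.22 + 1.76 = 3.98; composite reliability = 0.8361.
Mean component reliability = 0.7400.
Difference = 0.8361 − 0.7400 = 0.096.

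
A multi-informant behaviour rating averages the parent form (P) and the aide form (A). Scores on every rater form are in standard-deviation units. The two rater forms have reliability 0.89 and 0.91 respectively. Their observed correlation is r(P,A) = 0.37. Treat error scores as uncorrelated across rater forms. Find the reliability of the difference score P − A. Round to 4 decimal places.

0.8413

Var(P−A) = 1 + 1 − 2·0.37 = 2 − 0.74 = 1.26.
Under uncorrelated errors the observed covariances equal the true-score covariances, so only the own-variance terms attenuate.
True-score variance = [0.89 + 0.91] − 0.74 = 1.8 − 0.74 = 1.06.
Reliability = 1.06 / 1.26 = 0.8413.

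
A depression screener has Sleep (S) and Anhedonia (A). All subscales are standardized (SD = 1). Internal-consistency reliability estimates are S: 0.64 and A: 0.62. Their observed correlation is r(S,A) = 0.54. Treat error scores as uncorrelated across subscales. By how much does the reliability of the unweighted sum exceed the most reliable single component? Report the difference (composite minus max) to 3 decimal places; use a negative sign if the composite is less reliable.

Var(sum) = 2 + 1.08 = 3.08; true-score variance = 1.26 + 1.08 = 2.34; composite reliability = 0.7597.
Max component reliability = 0.6400.
Difference = 0.7597 − 0.6400 = 0.120.

0.120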